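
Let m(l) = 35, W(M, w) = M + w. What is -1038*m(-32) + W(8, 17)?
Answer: -36305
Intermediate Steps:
-1038*m(-32) + W(8, 17) = -1038*35 + (8 + 17) = -36330 + 25 = -36305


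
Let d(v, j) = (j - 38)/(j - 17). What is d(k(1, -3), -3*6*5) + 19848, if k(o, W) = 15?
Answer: 2123864/107 ≈ 19849.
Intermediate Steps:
d(v, j) = (-38 + j)/(-17 + j)
d(k(1, -3), -3*6*5) + 19848 = (-38 - 3*6*5)/(-17 - 3*6*5) + 19848 = (-38 - 18*5)/(-17 - 18*5) + 19848 = (-38 - 90)/(-17 - 90) + 19848 = -128/(-107) + 19848 = -1/107*(-128) + 19848 = 128/107 + 19848 = 2123864/107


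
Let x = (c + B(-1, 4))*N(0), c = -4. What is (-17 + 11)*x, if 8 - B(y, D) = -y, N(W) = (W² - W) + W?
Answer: 0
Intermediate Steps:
N(W) = W²
B(y, D) = 8 + y (B(y, D) = 8 - (-1)*y = 8 + y)
x = 0 (x = (-4 + (8 - 1))*0² = (-4 + 7)*0 = 3*0 = 0)
(-17 + 11)*x = (-17 + 11)*0 = -6*0 = 0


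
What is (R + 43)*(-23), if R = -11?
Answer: -736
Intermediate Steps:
(R + 43)*(-23) = (-11 + 43)*(-23) = 32*(-23) = -736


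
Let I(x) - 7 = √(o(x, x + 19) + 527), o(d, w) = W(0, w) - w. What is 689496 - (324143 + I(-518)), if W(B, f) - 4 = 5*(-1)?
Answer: 365346 - 5*√41 ≈ 3.6531e+5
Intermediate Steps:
W(B, f) = -1 (W(B, f) = 4 + 5*(-1) = 4 - 5 = -1)
o(d, w) = -1 - w
I(x) = 7 + √(507 - x) (I(x) = 7 + √((-1 - (x + 19)) + 527) = 7 + √((-1 - (19 + x)) + 527) = 7 + √((-1 + (-19 - x)) + 527) = 7 + √((-20 - x) + 527) = 7 + √(507 - x))
689496 - (324143 + I(-518)) = 689496 - (324143 + (7 + √(507 - 1*(-518)))) = 689496 - (324143 + (7 + √(507 + 518))) = 689496 - (324143 + (7 + √1025)) = 689496 - (324143 + (7 + 5*√41)) = 689496 - (324150 + 5*√41) = 689496 + (-324150 - 5*√41) = 365346 - 5*√41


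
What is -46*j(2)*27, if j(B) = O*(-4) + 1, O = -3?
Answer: -16146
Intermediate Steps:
j(B) = 13 (j(B) = -3*(-4) + 1 = 12 + 1 = 13)
-46*j(2)*27 = -46*13*27 = -598*27 = -16146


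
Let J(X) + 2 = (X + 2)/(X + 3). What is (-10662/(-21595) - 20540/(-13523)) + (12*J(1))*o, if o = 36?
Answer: -157108016374/292029185 ≈ -537.99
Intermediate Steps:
J(X) = -2 + (2 + X)/(3 + X) (J(X) = -2 + (X + 2)/(X + 3) = -2 + (2 + X)/(3 + X))
(-10662/(-21595) - 20540/(-13523)) + (12*J(1))*o = (-10662/(-21595) - 20540/(-13523)) + (12*((-4 - 1*1)/(3 + 1)))*36 = (-10662*(-1/21595) - 20540*(-1/13523)) + (12*((-4 - 1)/4))*36 = (10662/21595 + 20540/13523) + (12*((¼)*(-5)))*36 = 587743526/292029185 + (12*(-5/4))*36 = 587743526/292029185 - 15*36 = 587743526/292029185 - 540 = -157108016374/292029185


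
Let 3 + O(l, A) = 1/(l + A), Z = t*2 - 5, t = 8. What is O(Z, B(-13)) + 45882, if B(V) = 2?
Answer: 596428/13 ≈ 45879.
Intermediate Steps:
Z = 11 (Z = 8*2 - 5 = 16 - 5 = 11)
O(l, A) = -3 + 1/(A + l) (O(l, A) = -3 + 1/(l + A) = -3 + 1/(A + l))
O(Z, B(-13)) + 45882 = (1 - 3*2 - 3*11)/(2 + 11) + 45882 = (1 - 6 - 33)/13 + 45882 = (1/13)*(-38) + 45882 = -38/13 + 45882 = 596428/13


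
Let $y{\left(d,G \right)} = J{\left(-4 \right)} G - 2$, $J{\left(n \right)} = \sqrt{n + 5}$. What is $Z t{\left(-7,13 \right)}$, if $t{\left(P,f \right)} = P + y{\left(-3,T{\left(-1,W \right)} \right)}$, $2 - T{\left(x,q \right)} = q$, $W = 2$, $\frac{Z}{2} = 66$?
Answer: $-1188$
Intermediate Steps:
$Z = 132$ ($Z = 2 \cdot 66 = 132$)
$J{\left(n \right)} = \sqrt{5 + n}$
$T{\left(x,q \right)} = 2 - q$
$y{\left(d,G \right)} = -2 + G$ ($y{\left(d,G \right)} = \sqrt{5 - 4} G - 2 = \sqrt{1} G - 2 = 1 G - 2 = G - 2 = -2 + G$)
$t{\left(P,f \right)} = -2 + P$ ($t{\left(P,f \right)} = P + \left(-2 + \left(2 - 2\right)\right) = P + \left(-2 + 0\right) = P - 2 = -2 + P$)
$Z t{\left(-7,13 \right)} = 132 \left(-2 - 7\right) = 132 \left(-9\right) = -1188$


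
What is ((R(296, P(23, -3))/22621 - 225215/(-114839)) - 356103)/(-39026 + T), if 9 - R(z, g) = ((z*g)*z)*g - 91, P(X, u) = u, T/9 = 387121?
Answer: -925160214916958/8949491710155197 ≈ -0.10338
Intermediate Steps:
T = 3484089 (T = 9*387121 = 3484089)
R(z, g) = 100 - g²*z² (R(z, g) = 9 - (((z*g)*z)*g - 91) = 9 - (((g*z)*z)*g - 91) = 9 - ((g*z²)*g - 91) = 9 - (g²*z² - 91) = 9 - (-91 + g²*z²) = 9 + (91 - g²*z²) = 100 - g²*z²)
((R(296, P(23, -3))/22621 - 225215/(-114839)) - 356103)/(-39026 + T) = (((100 - 1*(-3)²*296²)/22621 - 225215/(-114839)) - 356103)/(-39026 + 3484089) = (((100 - 1*9*87616)*(1/22621) - 225215*(-1/114839)) - 356103)/3445063 = (((100 - 788544)*(1/22621) + 225215/114839) - 356103)*(1/3445063) = ((-788444*1/22621 + 225215/114839) - 356103)*(1/3445063) = ((-788444/22621 + 225215/114839) - 356103)*(1/3445063) = (-85449532001/2597773019 - 356103)*(1/3445063) = -925160214916958/2597773019*1/3445063 = -925160214916958/8949491710155197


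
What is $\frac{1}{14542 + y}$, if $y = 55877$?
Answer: $\frac{1}{70419} \approx 1.4201 \cdot 10^{-5}$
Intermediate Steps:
$\frac{1}{14542 + y} = \frac{1}{14542 + 55877} = \frac{1}{70419}$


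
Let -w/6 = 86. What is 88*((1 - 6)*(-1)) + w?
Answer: -76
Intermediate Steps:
w = -516 (w = -6*86 = -516)
88*((1 - 6)*(-1)) + w = 88*((1 - 6)*(-1)) - 516 = 88*(-5*(-1)) - 516 = 88*5 - 516 = 440 - 516 = -76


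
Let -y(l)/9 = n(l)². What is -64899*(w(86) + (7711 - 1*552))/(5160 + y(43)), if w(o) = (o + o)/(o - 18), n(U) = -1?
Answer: -2633731218/29189 ≈ -90230.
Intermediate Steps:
w(o) = 2*o/(-18 + o) (w(o) = (2*o)/(-18 + o) = 2*o/(-18 + o))
y(l) = -9 (y(l) = -9*(-1)² = -9*1 = -9)
-64899*(w(86) + (7711 - 1*552))/(5160 + y(43)) = -64899*(2*86/(-18 + 86) + (7711 - 1*552))/(5160 - 9) = -64899/(5151/(2*86/68 + (7711 - 552))) = -64899/(5151/(2*86*(1/68) + 7159)) = -64899/(5151/(43/17 + 7159)) = -64899/(5151/(121746/17)) = -64899/(5151*(17/121746)) = -64899/29189/40582 = -64899*40582/29189 = -2633731218/29189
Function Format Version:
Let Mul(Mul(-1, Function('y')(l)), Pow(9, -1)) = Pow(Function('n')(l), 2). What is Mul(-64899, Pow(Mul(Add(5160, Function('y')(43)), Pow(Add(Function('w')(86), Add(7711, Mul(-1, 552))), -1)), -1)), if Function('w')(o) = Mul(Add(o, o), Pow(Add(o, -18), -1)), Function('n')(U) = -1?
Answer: Rational(-2633731218, 29189) ≈ -90230.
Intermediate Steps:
Function('w')(o) = Mul(2, o, Pow(Add(-18, o), -1)) (Function('w')(o) = Mul(Mul(2, o), Pow(Add(-18, o), -1)) = Mul(2, o, Pow(Add(-18, o), -1)))
Function('y')(l) = -9 (Function('y')(l) = Mul(-9, Pow(-1, 2)) = Mul(-9, 1) = -9)
Mul(-64899, Pow(Mul(Add(5160, Function('y')(43)), Pow(Add(Function('w')(86), Add(7711, Mul(-1, 552))), -1)), -1)) = Mul(-64899, Pow(Mul(Add(5160, -9), Pow(Add(Mul(2, 86, Pow(Add(-18, 86), -1)), Add(7711, Mul(-1, 552))), -1)), -1)) = Mul(-64899, Pow(Mul(5151, Pow(Add(Mul(2, 86, Pow(68, -1)), Add(7711, -552)), -1)), -1)) = Mul(-64899, Pow(Mul(5151, Pow(Add(Mul(2, 86, Rational(1, 68)), 7159), -1)), -1)) = Mul(-64899, Pow(Mul(5151, Pow(Add(Rational(43, 17), 7159), -1)), -1)) = Mul(-64899, Pow(Mul(5151, Pow(Rational(121746, 17), -1)), -1)) = Mul(-64899, Pow(Mul(5151, Rational(17, 121746)), -1)) = Mul(-64899, Pow(Rational(29189, 40582), -1)) = Mul(-64899, Rational(40582, 29189)) = Rational(-2633731218, 29189)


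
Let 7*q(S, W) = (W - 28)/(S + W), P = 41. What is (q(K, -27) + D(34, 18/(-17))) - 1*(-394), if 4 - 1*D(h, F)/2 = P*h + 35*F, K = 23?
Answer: -1099521/476 ≈ -2309.9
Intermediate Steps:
q(S, W) = (-28 + W)/(7*(S + W)) (q(S, W) = ((W - 28)/(S + W))/7 = ((-28 + W)/(S + W))/7 = (-28 + W)/(7*(S + W)))
D(h, F) = 8 - 82*h - 70*F (D(h, F) = 8 - 2*(41*h + 35*F) = 8 - 2*(35*F + 41*h) = 8 + (-82*h - 70*F) = 8 - 82*h - 70*F)
(q(K, -27) + D(34, 18/(-17))) - 1*(-394) = ((-4 + (1/7)*(-27))/(23 - 27) + (8 - 82*34 - 1260/(-17))) - 1*(-394) = ((-4 - 27/7)/(-4) + (8 - 2788 - 1260*(-1)/17)) + 394 = (-1/4*(-55/7) + (8 - 2788 - 70*(-18/17))) + 394 = (55/28 + (8 - 2788 + 1260/17)) + 394 = (55/28 - 46000/17) + 394 = -1287065/476 + 394 = -1099521/476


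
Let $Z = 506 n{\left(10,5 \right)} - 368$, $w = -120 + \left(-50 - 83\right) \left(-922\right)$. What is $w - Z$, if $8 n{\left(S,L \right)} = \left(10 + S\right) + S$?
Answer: $\frac{241953}{2} \approx 1.2098 \cdot 10^{5}$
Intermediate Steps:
$w = 122506$ ($w = -120 + \left(-50 - 83\right) \left(-922\right) = -120 - -122626 = -120 + 122626 = 122506$)
$n{\left(S,L \right)} = \frac{5}{4} + \frac{S}{4}$ ($n{\left(S,L \right)} = \frac{\left(10 + S\right) + S}{8} = \frac{10 + 2 S}{8} = \frac{5}{4} + \frac{S}{4}$)
$Z = \frac{3059}{2}$ ($Z = 506 \left(\frac{5}{4} + \frac{1}{4} \cdot 10\right) - 368 = 506 \left(\frac{5}{4} + \frac{5}{2}\right) - 368 = 506 \cdot \frac{15}{4} - 368 = \frac{3795}{2} - 368 = \frac{3059}{2} \approx 1529.5$)
$w - Z = 122506 - \frac{3059}{2} = \frac{241953}{2}$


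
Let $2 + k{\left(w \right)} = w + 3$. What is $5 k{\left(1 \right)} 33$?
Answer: $330$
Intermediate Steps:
$k{\left(w \right)} = 1 + w$ ($k{\left(w \right)} = -2 + \left(w + 3\right) = -2 + \left(3 + w\right) = 1 + w$)
$5 k{\left(1 \right)} 33 = 5 \left(1 + 1\right) 33 = 5 \cdot 2 \cdot 33 = 10 \cdot 33 = 330$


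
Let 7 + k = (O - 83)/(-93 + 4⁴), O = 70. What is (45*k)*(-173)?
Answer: 8983890/163 ≈ 55116.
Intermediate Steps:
k = -1154/163 (k = -7 + (70 - 83)/(-93 + 4⁴) = -7 - 13/(-93 + 256) = -7 - 13/163 = -1154/163 ≈ -7.0798)
(45*k)*(-173) = (45*(-1154/163))*(-173) = -51930/163*(-173) = 8983890/163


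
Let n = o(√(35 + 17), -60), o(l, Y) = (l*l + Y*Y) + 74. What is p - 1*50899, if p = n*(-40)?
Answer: -199939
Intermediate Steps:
o(l, Y) = 74 + Y² + l² (o(l, Y) = (l² + Y²) + 74 = (Y² + l²) + 74 = 74 + Y² + l²)
n = 3726 (n = 74 + (-60)² + (√(35 + 17))² = 74 + 3600 + (√52)² = 74 + 3600 + (2*√13)² = 74 + 3600 + 52 = 3726)
p = -149040 (p = 3726*(-40) = -149040)
p - 1*50899 = -149040 - 1*50899 = -149040 - 50899 = -199939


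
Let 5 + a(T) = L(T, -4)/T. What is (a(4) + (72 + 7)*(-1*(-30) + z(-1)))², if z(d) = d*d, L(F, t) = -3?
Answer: 95511529/16 ≈ 5.9695e+6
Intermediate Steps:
z(d) = d²
a(T) = -5 - 3/T
(a(4) + (72 + 7)*(-1*(-30) + z(-1)))² = ((-5 - 3/4) + (72 + 7)*(-1*(-30) + (-1)²))² = ((-5 - 3*¼) + 79*(30 + 1))² = ((-5 - ¾) + 79*31)² = (-23/4 + 2449)² = (9773/4)² = 95511529/16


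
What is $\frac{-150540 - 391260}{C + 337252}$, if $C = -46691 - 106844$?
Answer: $- \frac{60200}{20413} \approx -2.9491$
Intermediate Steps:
$C = -153535$ ($C = -46691 - 106844 = -153535$)
$\frac{-150540 - 391260}{C + 337252} = \frac{-150540 - 391260}{-153535 + 337252} = - \frac{541800}{183717} = \left(-541800\right) \frac{1}{183717} = - \frac{60200}{20413}$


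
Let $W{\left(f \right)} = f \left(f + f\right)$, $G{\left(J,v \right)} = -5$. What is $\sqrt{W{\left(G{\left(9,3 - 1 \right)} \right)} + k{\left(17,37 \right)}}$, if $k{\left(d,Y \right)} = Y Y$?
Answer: $\sqrt{1419} \approx 37.67$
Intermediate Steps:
$W{\left(f \right)} = 2 f^{2}$ ($W{\left(f \right)} = f 2 f = 2 f^{2}$)
$k{\left(d,Y \right)} = Y^{2}$
$\sqrt{W{\left(G{\left(9,3 - 1 \right)} \right)} + k{\left(17,37 \right)}} = \sqrt{2 \left(-5\right)^{2} + 37^{2}} = \sqrt{2 \cdot 25 + 1369} = \sqrt{50 + 1369} = \sqrt{1419}$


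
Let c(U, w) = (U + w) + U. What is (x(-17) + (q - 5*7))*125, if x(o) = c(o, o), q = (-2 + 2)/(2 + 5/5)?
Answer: -10750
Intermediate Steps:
q = 0 (q = 0/(2 + 5*(1/5)) = 0/(2 + 1) = 0/3 = 0*(1/3) = 0)
c(U, w) = w + 2*U
x(o) = 3*o (x(o) = o + 2*o = 3*o)
(x(-17) + (q - 5*7))*125 = (3*(-17) + (0 - 5*7))*125 = (-51 + (0 - 35))*125 = (-51 - 35)*125 = -86*125 = -10750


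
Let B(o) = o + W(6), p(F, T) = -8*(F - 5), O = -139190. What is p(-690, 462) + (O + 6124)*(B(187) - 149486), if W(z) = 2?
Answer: 19866360162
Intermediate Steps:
p(F, T) = 40 - 8*F (p(F, T) = -8*(-5 + F) = 40 - 8*F)
B(o) = 2 + o (B(o) = o + 2 = 2 + o)
p(-690, 462) + (O + 6124)*(B(187) - 149486) = (40 - 8*(-690)) + (-139190 + 6124)*((2 + 187) - 149486) = (40 + 5520) - 133066*(189 - 149486) = 5560 - 133066*(-149297) = 5560 + 19866354602 = 19866360162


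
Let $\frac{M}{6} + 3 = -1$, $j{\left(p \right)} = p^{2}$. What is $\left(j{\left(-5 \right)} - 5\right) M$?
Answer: $-480$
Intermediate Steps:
$M = -24$ ($M = -18 + 6 \left(-1\right) = -18 - 6 = -24$)
$\left(j{\left(-5 \right)} - 5\right) M = \left(\left(-5\right)^{2} - 5\right) \left(-24\right) = \left(25 - 5\right) \left(-24\right) = 20 \left(-24\right) = -480$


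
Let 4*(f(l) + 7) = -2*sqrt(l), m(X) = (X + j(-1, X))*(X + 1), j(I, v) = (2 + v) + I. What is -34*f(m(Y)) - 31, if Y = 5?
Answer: 207 + 17*sqrt(66) ≈ 345.11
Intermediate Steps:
j(I, v) = 2 + I + v
m(X) = (1 + X)*(1 + 2*X) (m(X) = (X + (2 - 1 + X))*(X + 1) = (X + (1 + X))*(1 + X) = (1 + 2*X)*(1 + X) = (1 + X)*(1 + 2*X))
f(l) = -7 - sqrt(l)/2 (f(l) = -7 + (-2*sqrt(l))/4 = -7 - sqrt(l)/2)
-34*f(m(Y)) - 31 = -34*(-7 - sqrt(1 + 2*5**2 + 3*5)/2) - 31 = -34*(-7 - sqrt(1 + 2*25 + 15)/2) - 31 = -34*(-7 - sqrt(1 + 50 + 15)/2) - 31 = -34*(-7 - sqrt(66)/2) - 31 = (238 + 17*sqrt(66)) - 31 = 207 + 17*sqrt(66)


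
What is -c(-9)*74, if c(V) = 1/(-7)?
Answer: 74/7 ≈ 10.571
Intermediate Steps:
c(V) = -⅐
-c(-9)*74 = -(-1)*74/7 = -1*(-74/7) = 74/7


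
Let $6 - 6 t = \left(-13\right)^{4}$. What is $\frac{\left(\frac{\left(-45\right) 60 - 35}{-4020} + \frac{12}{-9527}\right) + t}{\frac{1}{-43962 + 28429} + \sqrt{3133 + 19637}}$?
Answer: $- \frac{80879499693811}{6011569731028319076} - \frac{1256301268743966263 \sqrt{2530}}{2003856577009439692} \approx -31.535$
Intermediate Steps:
$t = - \frac{28555}{6}$ ($t = 1 - \frac{\left(-13\right)^{4}}{6} = 1 - \frac{28561}{6} = - \frac{28555}{6} \approx -4759.2$)
$\frac{\left(\frac{\left(-45\right) 60 - 35}{-4020} + \frac{12}{-9527}\right) + t}{\frac{1}{-43962 + 28429} + \sqrt{3133 + 19637}} = \frac{\left(\frac{\left(-45\right) 60 - 35}{-4020} + \frac{12}{-9527}\right) - \frac{28555}{6}}{\frac{1}{-43962 + 28429} + \sqrt{3133 + 19637}} = \frac{\left(\left(-2700 - 35\right) \left(- \frac{1}{4020}\right) + 12 \left(- \frac{1}{9527}\right)\right) - \frac{28555}{6}}{\frac{1}{-15533} + \sqrt{22770}} = \frac{\left(\left(-2735\right) \left(- \frac{1}{4020}\right) - \frac{12}{9527}\right) - \frac{28555}{6}}{- \frac{1}{15533} + 3 \sqrt{2530}} = \frac{\left(\frac{547}{804} - \frac{12}{9527}\right) - \frac{28555}{6}}{- \frac{1}{15533} + 3 \sqrt{2530}} = \frac{\frac{5201621}{7659708} - \frac{28555}{6}}{- \frac{1}{15533} + 3 \sqrt{2530}} = - \frac{36448625369}{7659708 \left(- \frac{1}{15533} + 3 \sqrt{2530}\right)}$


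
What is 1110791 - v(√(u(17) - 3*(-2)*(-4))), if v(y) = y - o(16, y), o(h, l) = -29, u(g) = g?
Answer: 1110762 - I*√7 ≈ 1.1108e+6 - 2.6458*I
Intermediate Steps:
v(y) = 29 + y (v(y) = y - 1*(-29) = y + 29 = 29 + y)
1110791 - v(√(u(17) - 3*(-2)*(-4))) = 1110791 - (29 + √(17 - 3*(-2)*(-4))) = 1110791 - (29 + √(17 + 6*(-4))) = 1110791 - (29 + √(17 - 24)) = 1110791 - (29 + √(-7)) = 1110791 - (29 + I*√7) = 1110791 + (-29 - I*√7) = 1110762 - I*√7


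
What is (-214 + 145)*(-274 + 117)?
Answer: 10833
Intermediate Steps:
(-214 + 145)*(-274 + 117) = -69*(-157) = 10833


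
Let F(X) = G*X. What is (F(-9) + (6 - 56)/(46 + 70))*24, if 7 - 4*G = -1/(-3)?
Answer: -10740/29 ≈ -370.34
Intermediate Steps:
G = 5/3 (G = 7/4 - (-1)/(4*(-3)) = 7/4 - (-1)*(-1)/(4*3) = 7/4 - ¼*⅓ = 7/4 - 1/12 = 5/3 ≈ 1.6667)
F(X) = 5*X/3
(F(-9) + (6 - 56)/(46 + 70))*24 = ((5/3)*(-9) + (6 - 56)/(46 + 70))*24 = (-15 - 50/116)*24 = (-15 - 50*1/116)*24 = (-15 - 25/58)*24 = -895/58*24 = -10740/29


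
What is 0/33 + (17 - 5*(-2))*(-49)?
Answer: -1323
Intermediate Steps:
0/33 + (17 - 5*(-2))*(-49) = 0*(1/33) + (17 + 10)*(-49) = 0 + 27*(-49) = 0 - 1323 = -1323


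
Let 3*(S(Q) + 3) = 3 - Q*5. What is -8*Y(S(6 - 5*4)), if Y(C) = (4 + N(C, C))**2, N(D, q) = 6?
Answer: -800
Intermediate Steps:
S(Q) = -2 - 5*Q/3 (S(Q) = -3 + (3 - Q*5)/3 = -3 + (3 - 5*Q)/3 = -3 + (1 - 5*Q/3) = -2 - 5*Q/3)
Y(C) = 100 (Y(C) = (4 + 6)**2 = 10**2 = 100)
-8*Y(S(6 - 5*4)) = -8*100 = -800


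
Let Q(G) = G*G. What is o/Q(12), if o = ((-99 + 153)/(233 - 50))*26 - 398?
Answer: -11905/4392 ≈ -2.7106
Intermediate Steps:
Q(G) = G²
o = -23810/61 (o = (54/183)*26 - 398 = (54*(1/183))*26 - 398 = (18/61)*26 - 398 = 468/61 - 398 = -23810/61 ≈ -390.33)
o/Q(12) = -23810/(61*(12²)) = -23810/61/144 = -23810/61*1/144 = -11905/4392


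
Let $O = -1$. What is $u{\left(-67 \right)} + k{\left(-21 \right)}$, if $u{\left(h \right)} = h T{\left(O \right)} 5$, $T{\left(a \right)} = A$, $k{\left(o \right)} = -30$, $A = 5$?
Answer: $-1705$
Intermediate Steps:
$T{\left(a \right)} = 5$
$u{\left(h \right)} = 25 h$ ($u{\left(h \right)} = h 5 \cdot 5 = 5 h 5 = 25 h$)
$u{\left(-67 \right)} + k{\left(-21 \right)} = 25 \left(-67\right) - 30 = -1675 - 30 = -1705$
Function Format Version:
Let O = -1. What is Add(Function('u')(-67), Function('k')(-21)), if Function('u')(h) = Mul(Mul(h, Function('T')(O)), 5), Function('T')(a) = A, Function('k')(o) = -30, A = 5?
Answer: -1705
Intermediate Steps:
Function('T')(a) = 5
Function('u')(h) = Mul(25, h) (Function('u')(h) = Mul(Mul(h, 5), 5) = Mul(Mul(5, h), 5) = Mul(25, h))
Add(Function('u')(-67), Function('k')(-21)) = Add(Mul(25, -67), -30) = Add(-1675, -30) = -1705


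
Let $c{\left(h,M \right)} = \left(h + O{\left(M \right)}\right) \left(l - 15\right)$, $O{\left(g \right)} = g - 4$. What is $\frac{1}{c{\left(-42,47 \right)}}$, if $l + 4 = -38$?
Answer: $- \frac{1}{57} \approx -0.017544$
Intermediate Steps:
$l = -42$ ($l = -4 - 38 = -42$)
$O{\left(g \right)} = -4 + g$
$c{\left(h,M \right)} = 228 - 57 M - 57 h$ ($c{\left(h,M \right)} = \left(h + \left(-4 + M\right)\right) \left(-42 - 15\right) = \left(-4 + M + h\right) \left(-57\right) = 228 - 57 M - 57 h$)
$\frac{1}{c{\left(-42,47 \right)}} = \frac{1}{228 - 2679 - -2394} = \frac{1}{228 - 2679 + 2394} = \frac{1}{-57} = - \frac{1}{57}$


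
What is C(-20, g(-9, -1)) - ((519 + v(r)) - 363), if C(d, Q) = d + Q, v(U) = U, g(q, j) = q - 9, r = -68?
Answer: -126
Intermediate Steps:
g(q, j) = -9 + q
C(d, Q) = Q + d
C(-20, g(-9, -1)) - ((519 + v(r)) - 363) = ((-9 - 9) - 20) - ((519 - 68) - 363) = (-18 - 20) - (451 - 363) = -38 - 1*88 = -38 - 88 = -126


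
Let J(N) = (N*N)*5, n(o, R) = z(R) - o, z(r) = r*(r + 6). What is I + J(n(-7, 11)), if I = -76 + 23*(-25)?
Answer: 187529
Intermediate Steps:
z(r) = r*(6 + r)
n(o, R) = -o + R*(6 + R) (n(o, R) = R*(6 + R) - o = -o + R*(6 + R))
J(N) = 5*N² (J(N) = N²*5 = 5*N²)
I = -651 (I = -76 - 575 = -651)
I + J(n(-7, 11)) = -651 + 5*(-1*(-7) + 11*(6 + 11))² = -651 + 5*(7 + 11*17)² = -651 + 5*(7 + 187)² = -651 + 5*194² = -651 + 5*37636 = -651 + 188180 = 187529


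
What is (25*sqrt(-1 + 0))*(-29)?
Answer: -725*I ≈ -725.0*I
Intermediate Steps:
(25*sqrt(-1 + 0))*(-29) = (25*sqrt(-1))*(-29) = (25*I)*(-29) = -725*I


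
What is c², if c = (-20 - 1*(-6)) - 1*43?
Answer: 3249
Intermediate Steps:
c = -57 (c = (-20 + 6) - 43 = -14 - 43 = -57)
c² = (-57)² = 3249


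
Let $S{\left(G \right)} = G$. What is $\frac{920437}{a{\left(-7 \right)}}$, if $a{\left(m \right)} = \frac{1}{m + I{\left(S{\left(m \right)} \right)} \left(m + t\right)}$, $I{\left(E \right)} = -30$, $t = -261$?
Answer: $7393870421$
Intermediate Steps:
$a{\left(m \right)} = \frac{1}{7830 - 29 m}$ ($a{\left(m \right)} = \frac{1}{m - 30 \left(m - 261\right)} = \frac{1}{m - 30 \left(-261 + m\right)} = \frac{1}{m - \left(-7830 + 30 m\right)} = \frac{1}{7830 - 29 m}$)
$\frac{920437}{a{\left(-7 \right)}} = \frac{920437}{\frac{1}{29} \frac{1}{270 - -7}} = \frac{920437}{\frac{1}{29} \frac{1}{270 + 7}} = \frac{920437}{\frac{1}{29} \cdot \frac{1}{277}} = 920437 \frac{1}{\frac{1}{8033}} = 920437 \cdot 8033 = 7393870421$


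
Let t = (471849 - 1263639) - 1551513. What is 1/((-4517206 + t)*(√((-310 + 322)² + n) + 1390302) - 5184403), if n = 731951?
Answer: -9538184568121/90976930398330964826965946 + 6860509*√732095/90976930398330964826965946 ≈ -1.0478e-13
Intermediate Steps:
t = -2343303 (t = -791790 - 1551513 = -2343303)
1/((-4517206 + t)*(√((-310 + 322)² + n) + 1390302) - 5184403) = 1/((-4517206 - 2343303)*(√((-310 + 322)² + 731951) + 1390302) - 5184403) = 1/(-6860509*(√(12² + 731951) + 1390302) - 5184403) = 1/(-6860509*(√(144 + 731951) + 1390302) - 5184403) = 1/(-6860509*(√732095 + 1390302) - 5184403) = 1/(-6860509*(1390302 + √732095) - 5184403) = 1/((-9538179383718 - 6860509*√732095) - 5184403) = 1/(-9538184568121 - 6860509*√732095)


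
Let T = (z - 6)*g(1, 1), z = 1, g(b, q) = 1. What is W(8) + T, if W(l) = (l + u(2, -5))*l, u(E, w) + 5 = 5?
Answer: 59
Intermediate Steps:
u(E, w) = 0 (u(E, w) = -5 + 5 = 0)
W(l) = l² (W(l) = (l + 0)*l = l*l = l²)
T = -5 (T = (1 - 6)*1 = -5*1 = -5)
W(8) + T = 8² - 5 = 64 - 5 = 59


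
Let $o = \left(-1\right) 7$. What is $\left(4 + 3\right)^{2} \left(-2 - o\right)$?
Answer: $245$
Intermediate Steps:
$o = -7$
$\left(4 + 3\right)^{2} \left(-2 - o\right) = \left(4 + 3\right)^{2} \left(-2 - -7\right) = 7^{2} \left(-2 + 7\right) = 49 \cdot 5 = 245$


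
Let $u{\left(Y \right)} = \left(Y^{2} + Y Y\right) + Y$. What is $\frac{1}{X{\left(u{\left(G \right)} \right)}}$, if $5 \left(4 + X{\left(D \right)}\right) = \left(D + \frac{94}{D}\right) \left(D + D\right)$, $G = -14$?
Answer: $\frac{5}{285936} \approx 1.7486 \cdot 10^{-5}$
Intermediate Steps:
$u{\left(Y \right)} = Y + 2 Y^{2}$ ($u{\left(Y \right)} = \left(Y^{2} + Y^{2}\right) + Y = 2 Y^{2} + Y = Y + 2 Y^{2}$)
$X{\left(D \right)} = -4 + \frac{2 D \left(D + \frac{94}{D}\right)}{5}$ ($X{\left(D \right)} = -4 + \frac{\left(D + \frac{94}{D}\right) \left(D + D\right)}{5} = -4 + \frac{\left(D + \frac{94}{D}\right) 2 D}{5} = -4 + \frac{2 D \left(D + \frac{94}{D}\right)}{5}$)
$\frac{1}{X{\left(u{\left(G \right)} \right)}} = \frac{1}{\frac{168}{5} + \frac{2 \left(- 14 \left(1 + 2 \left(-14\right)\right)\right)^{2}}{5}} = \frac{1}{\frac{168}{5} + \frac{2 \left(- 14 \left(1 - 28\right)\right)^{2}}{5}} = \frac{1}{\frac{168}{5} + \frac{2 \left(\left(-14\right) \left(-27\right)\right)^{2}}{5}} = \frac{1}{\frac{168}{5} + \frac{2 \cdot 378^{2}}{5}} = \frac{1}{\frac{168}{5} + \frac{2}{5} \cdot 142884} = \frac{1}{\frac{168}{5} + \frac{285768}{5}} = \frac{1}{\frac{285936}{5}} = \frac{5}{285936}$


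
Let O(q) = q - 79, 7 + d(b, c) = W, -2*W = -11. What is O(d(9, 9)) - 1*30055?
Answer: -60271/2 ≈ -30136.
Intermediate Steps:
W = 11/2 (W = -½*(-11) = 11/2 ≈ 5.5000)
d(b, c) = -3/2 (d(b, c) = -7 + 11/2 = -3/2)
O(q) = -79 + q
O(d(9, 9)) - 1*30055 = (-79 - 3/2) - 1*30055 = -161/2 - 30055 = -60271/2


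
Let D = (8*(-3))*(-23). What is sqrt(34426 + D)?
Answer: sqrt(34978) ≈ 187.02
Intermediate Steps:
D = 552 (D = -24*(-23) = 552)
sqrt(34426 + D) = sqrt(34426 + 552) = sqrt(34978)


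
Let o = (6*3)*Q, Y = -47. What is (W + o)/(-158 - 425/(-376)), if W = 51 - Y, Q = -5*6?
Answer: 166192/58983 ≈ 2.8176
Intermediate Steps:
Q = -30
W = 98 (W = 51 - 1*(-47) = 51 + 47 = 98)
o = -540 (o = (6*3)*(-30) = 18*(-30) = -540)
(W + o)/(-158 - 425/(-376)) = (98 - 540)/(-158 - 425/(-376)) = -442/(-158 - 425*(-1/376)) = -442/(-158 + 425/376) = -442/(-58983/376) = -442*(-376/58983) = 166192/58983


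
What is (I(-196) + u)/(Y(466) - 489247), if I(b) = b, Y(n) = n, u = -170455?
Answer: 170651/488781 ≈ 0.34914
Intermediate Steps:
(I(-196) + u)/(Y(466) - 489247) = (-196 - 170455)/(466 - 489247) = -170651/(-488781) = -170651*(-1/488781) = 170651/488781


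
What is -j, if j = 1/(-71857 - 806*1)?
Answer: 1/72663 ≈ 1.3762e-5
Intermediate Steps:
j = -1/72663 (j = 1/(-71857 - 806) = 1/(-72663) = -1/72663 ≈ -1.3762e-5)
-j = -1*(-1/72663) = 1/72663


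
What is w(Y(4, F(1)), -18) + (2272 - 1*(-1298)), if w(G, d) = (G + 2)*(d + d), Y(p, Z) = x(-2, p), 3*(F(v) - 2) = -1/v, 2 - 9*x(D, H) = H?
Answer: 3506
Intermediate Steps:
x(D, H) = 2/9 - H/9
F(v) = 2 - 1/(3*v) (F(v) = 2 + (-1/v)/3 = 2 - 1/(3*v))
Y(p, Z) = 2/9 - p/9
w(G, d) = 2*d*(2 + G) (w(G, d) = (2 + G)*(2*d) = 2*d*(2 + G))
w(Y(4, F(1)), -18) + (2272 - 1*(-1298)) = 2*(-18)*(2 + (2/9 - 1/9*4)) + (2272 - 1*(-1298)) = 2*(-18)*(2 + (2/9 - 4/9)) + (2272 + 1298) = 2*(-18)*(2 - 2/9) + 3570 = 2*(-18)*(16/9) + 3570 = -64 + 3570 = 3506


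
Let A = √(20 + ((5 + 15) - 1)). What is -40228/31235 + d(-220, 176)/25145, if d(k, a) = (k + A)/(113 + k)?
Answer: -21645433144/16807647205 - √39/2690515 ≈ -1.2878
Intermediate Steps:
A = √39 (A = √(20 + (20 - 1)) = √(20 + 19) = √39 ≈ 6.2450)
d(k, a) = (k + √39)/(113 + k)
-40228/31235 + d(-220, 176)/25145 = -40228/31235 + ((-220 + √39)/(113 - 220))/25145 = -40228*1/31235 + ((-220 + √39)/(-107))*(1/25145) = -40228/31235 - (-220 + √39)/107*(1/25145) = -40228/31235 + (220/107 - √39/107)*(1/25145) = -40228/31235 + (44/538103 - √39/2690515) = -21645433144/16807647205 - √39/2690515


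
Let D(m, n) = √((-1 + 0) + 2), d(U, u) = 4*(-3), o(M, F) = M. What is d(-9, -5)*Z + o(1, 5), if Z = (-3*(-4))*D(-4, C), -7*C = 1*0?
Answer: -143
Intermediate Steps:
d(U, u) = -12
C = 0 (C = -0/7 = -⅐*0 = 0)
D(m, n) = 1 (D(m, n) = √(-1 + 2) = √1 = 1)
Z = 12 (Z = -3*(-4)*1 = 12*1 = 12)
d(-9, -5)*Z + o(1, 5) = -12*12 + 1 = -144 + 1 = -143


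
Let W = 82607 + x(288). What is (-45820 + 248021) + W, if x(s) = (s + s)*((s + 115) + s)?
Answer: 682824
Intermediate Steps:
x(s) = 2*s*(115 + 2*s) (x(s) = (2*s)*((115 + s) + s) = (2*s)*(115 + 2*s) = 2*s*(115 + 2*s))
W = 480623 (W = 82607 + 2*288*(115 + 2*288) = 82607 + 2*288*(115 + 576) = 82607 + 2*288*691 = 82607 + 398016 = 480623)
(-45820 + 248021) + W = (-45820 + 248021) + 480623 = 202201 + 480623 = 682824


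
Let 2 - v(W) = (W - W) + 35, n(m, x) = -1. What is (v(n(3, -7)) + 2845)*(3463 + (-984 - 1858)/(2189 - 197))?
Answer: 2423752081/249 ≈ 9.7340e+6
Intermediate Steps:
v(W) = -33 (v(W) = 2 - ((W - W) + 35) = 2 - (0 + 35) = 2 - 1*35 = 2 - 35 = -33)
(v(n(3, -7)) + 2845)*(3463 + (-984 - 1858)/(2189 - 197)) = (-33 + 2845)*(3463 + (-984 - 1858)/(2189 - 197)) = 2812*(3463 - 2842/1992) = 2812*(3463 - 2842*1/1992) = 2812*(3463 - 1421/996) = 2812*(3447727/996) = 2423752081/249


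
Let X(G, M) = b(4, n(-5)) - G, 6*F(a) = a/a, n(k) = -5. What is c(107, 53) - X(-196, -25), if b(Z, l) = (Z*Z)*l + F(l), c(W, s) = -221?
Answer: -2023/6 ≈ -337.17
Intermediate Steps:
F(a) = 1/6 (F(a) = (a/a)/6 = (1/6)*1 = 1/6)
b(Z, l) = 1/6 + l*Z**2 (b(Z, l) = (Z*Z)*l + 1/6 = Z**2*l + 1/6 = l*Z**2 + 1/6 = 1/6 + l*Z**2)
X(G, M) = -479/6 - G (X(G, M) = (1/6 - 5*4**2) - G = (1/6 - 5*16) - G = (1/6 - 80) - G = -479/6 - G)
c(107, 53) - X(-196, -25) = -221 - (-479/6 - 1*(-196)) = -221 - (-479/6 + 196) = -221 - 1*697/6 = -221 - 697/6 = -2023/6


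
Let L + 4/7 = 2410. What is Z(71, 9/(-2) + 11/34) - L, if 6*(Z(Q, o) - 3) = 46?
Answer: -50374/21 ≈ -2398.8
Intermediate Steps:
Z(Q, o) = 32/3 (Z(Q, o) = 3 + (1/6)*46 = 3 + 23/3 = 32/3)
L = 16866/7 (L = -4/7 + 2410 = 16866/7 ≈ 2409.4)
Z(71, 9/(-2) + 11/34) - L = 32/3 - 1*16866/7 = 32/3 - 16866/7 = -50374/21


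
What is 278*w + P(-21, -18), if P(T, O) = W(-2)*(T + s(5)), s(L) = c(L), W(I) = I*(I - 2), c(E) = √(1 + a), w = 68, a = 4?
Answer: 18736 + 8*√5 ≈ 18754.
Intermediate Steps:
c(E) = √5 (c(E) = √(1 + 4) = √5)
W(I) = I*(-2 + I)
s(L) = √5
P(T, O) = 8*T + 8*√5 (P(T, O) = (-2*(-2 - 2))*(T + √5) = (-2*(-4))*(T + √5) = 8*(T + √5) = 8*T + 8*√5)
278*w + P(-21, -18) = 278*68 + (8*(-21) + 8*√5) = 18904 + (-168 + 8*√5) = 18736 + 8*√5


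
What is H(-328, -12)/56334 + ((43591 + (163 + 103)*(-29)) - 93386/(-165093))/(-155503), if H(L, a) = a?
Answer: -55663658930941/241038696698031 ≈ -0.23093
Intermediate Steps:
H(-328, -12)/56334 + ((43591 + (163 + 103)*(-29)) - 93386/(-165093))/(-155503) = -12/56334 + ((43591 + (163 + 103)*(-29)) - 93386/(-165093))/(-155503) = -12*1/56334 + ((43591 + 266*(-29)) - 93386*(-1/165093))*(-1/155503) = -2/9389 + ((43591 - 7714) + 93386/165093)*(-1/155503) = -2/9389 + (35877 + 93386/165093)*(-1/155503) = -2/9389 + (5923134947/165093)*(-1/155503) = -2/9389 - 5923134947/25672456779 = -55663658930941/241038696698031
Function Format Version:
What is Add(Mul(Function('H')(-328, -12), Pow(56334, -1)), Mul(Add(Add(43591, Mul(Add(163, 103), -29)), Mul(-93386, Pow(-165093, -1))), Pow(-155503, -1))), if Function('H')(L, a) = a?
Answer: Rational(-55663658930941, 241038696698031) ≈ -0.23093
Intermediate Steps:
Add(Mul(Function('H')(-328, -12), Pow(56334, -1)), Mul(Add(Add(43591, Mul(Add(163, 103), -29)), Mul(-93386, Pow(-165093, -1))), Pow(-155503, -1))) = Add(Mul(-12, Pow(56334, -1)), Mul(Add(Add(43591, Mul(Add(163, 103), -29)), Mul(-93386, Pow(-165093, -1))), Pow(-155503, -1))) = Add(Mul(-12, Rational(1, 56334)), Mul(Add(Add(43591, Mul(266, -29)), Mul(-93386, Rational(-1, 165093))), Rational(-1, 155503))) = Add(Rational(-2, 9389), Mul(Add(Add(43591, -7714), Rational(93386, 165093)), Rational(-1, 155503))) = Add(Rational(-2, 9389), Mul(Add(35877, Rational(93386, 165093)), Rational(-1, 155503))) = Add(Rational(-2, 9389), Mul(Rational(5923134947, 165093), Rational(-1, 155503))) = Add(Rational(-2, 9389), Rational(-5923134947, 25672456779)) = Rational(-55663658930941, 241038696698031)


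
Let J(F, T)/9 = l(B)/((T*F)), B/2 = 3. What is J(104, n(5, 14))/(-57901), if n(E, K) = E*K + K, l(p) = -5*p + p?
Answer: 9/21075964 ≈ 4.2703e-7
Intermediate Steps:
B = 6 (B = 2*3 = 6)
l(p) = -4*p
n(E, K) = K + E*K
J(F, T) = -216/(F*T) (J(F, T) = 9*((-4*6)/((T*F))) = 9*(-24*1/(F*T)) = 9*(-24/(F*T)) = -216/(F*T))
J(104, n(5, 14))/(-57901) = -216/(104*14*(1 + 5))/(-57901) = -216*1/104/14*6*(-1/57901) = -216*1/104/84*(-1/57901) = -216*1/104*1/84*(-1/57901) = -9/364*(-1/57901) = 9/21075964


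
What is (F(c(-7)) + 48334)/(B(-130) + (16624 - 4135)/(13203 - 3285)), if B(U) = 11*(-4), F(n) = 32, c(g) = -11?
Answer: -159897996/141301 ≈ -1131.6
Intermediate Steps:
B(U) = -44
(F(c(-7)) + 48334)/(B(-130) + (16624 - 4135)/(13203 - 3285)) = (32 + 48334)/(-44 + (16624 - 4135)/(13203 - 3285)) = 48366/(-44 + 12489/9918) = 48366/(-44 + 12489*(1/9918)) = 48366/(-44 + 4163/3306) = 48366/(-141301/3306) = 48366*(-3306/141301) = -159897996/141301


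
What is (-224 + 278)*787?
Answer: 42498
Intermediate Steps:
(-224 + 278)*787 = 54*787 = 42498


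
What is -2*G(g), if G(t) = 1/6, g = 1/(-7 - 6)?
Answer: -⅓ ≈ -0.33333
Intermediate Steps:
g = -1/13 (g = 1/(-13) = -1/13 ≈ -0.076923)
G(t) = ⅙
-2*G(g) = -2*⅙ = -⅓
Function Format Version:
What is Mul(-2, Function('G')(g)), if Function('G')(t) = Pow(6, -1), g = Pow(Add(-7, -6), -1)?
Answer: Rational(-1, 3) ≈ -0.33333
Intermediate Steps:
g = Rational(-1, 13) (g = Pow(-13, -1) = Rational(-1, 13) ≈ -0.076923)
Function('G')(t) = Rational(1, 6)
Mul(-2, Function('G')(g)) = Mul(-2, Rational(1, 6)) = Rational(-1, 3)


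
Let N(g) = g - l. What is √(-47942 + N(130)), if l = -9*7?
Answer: I*√47749 ≈ 218.52*I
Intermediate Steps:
l = -63
N(g) = 63 + g (N(g) = g - 1*(-63) = g + 63 = 63 + g)
√(-47942 + N(130)) = √(-47942 + (63 + 130)) = √(-47942 + 193) = √(-47749) = I*√47749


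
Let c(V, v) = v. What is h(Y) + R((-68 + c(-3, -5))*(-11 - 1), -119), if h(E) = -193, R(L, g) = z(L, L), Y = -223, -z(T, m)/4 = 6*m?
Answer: -21217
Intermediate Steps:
z(T, m) = -24*m
R(L, g) = -24*L
h(Y) + R((-68 + c(-3, -5))*(-11 - 1), -119) = -193 - 24*(-68 - 5)*(-11 - 1) = -193 - (-1752)*(-12) = -193 - 24*876 = -193 - 21024 = -21217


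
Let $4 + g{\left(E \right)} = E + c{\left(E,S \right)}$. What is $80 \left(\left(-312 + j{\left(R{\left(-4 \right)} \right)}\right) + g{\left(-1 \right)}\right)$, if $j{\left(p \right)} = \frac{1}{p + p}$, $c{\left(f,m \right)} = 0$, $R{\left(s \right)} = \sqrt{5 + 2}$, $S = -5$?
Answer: $-25360 + \frac{40 \sqrt{7}}{7} \approx -25345.0$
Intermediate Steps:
$R{\left(s \right)} = \sqrt{7}$
$j{\left(p \right)} = \frac{1}{2 p}$
$g{\left(E \right)} = -4 + E$ ($g{\left(E \right)} = -4 + \left(E + 0\right) = -4 + E$)
$80 \left(\left(-312 + j{\left(R{\left(-4 \right)} \right)}\right) + g{\left(-1 \right)}\right) = 80 \left(\left(-312 + \frac{1}{2 \sqrt{7}}\right) - 5\right) = 80 \left(\left(-312 + \frac{\frac{1}{7} \sqrt{7}}{2}\right) - 5\right) = 80 \left(\left(-312 + \frac{\sqrt{7}}{14}\right) - 5\right) = 80 \left(-317 + \frac{\sqrt{7}}{14}\right) = -25360 + \frac{40 \sqrt{7}}{7}$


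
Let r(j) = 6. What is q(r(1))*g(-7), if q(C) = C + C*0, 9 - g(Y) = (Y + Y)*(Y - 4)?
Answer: -870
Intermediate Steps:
g(Y) = 9 - 2*Y*(-4 + Y) (g(Y) = 9 - (Y + Y)*(Y - 4) = 9 - 2*Y*(-4 + Y))
q(C) = C (q(C) = C + 0 = C)
q(r(1))*g(-7) = 6*(9 - 2*(-7)**2 + 8*(-7)) = 6*(9 - 2*49 - 56) = 6*(9 - 98 - 56) = 6*(-145) = -870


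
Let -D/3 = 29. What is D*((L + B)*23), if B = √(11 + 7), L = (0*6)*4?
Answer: -6003*√2 ≈ -8489.5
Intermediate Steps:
D = -87 (D = -3*29 = -87)
L = 0 (L = 0*4 = 0)
B = 3*√2 (B = √18 = 3*√2 ≈ 4.2426)
D*((L + B)*23) = -87*(0 + 3*√2)*23 = -87*3*√2*23 = -6003*√2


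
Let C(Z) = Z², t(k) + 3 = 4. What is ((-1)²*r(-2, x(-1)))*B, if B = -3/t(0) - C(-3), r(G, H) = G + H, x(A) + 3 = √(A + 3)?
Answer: 60 - 12*√2 ≈ 43.029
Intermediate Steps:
t(k) = 1 (t(k) = -3 + 4 = 1)
x(A) = -3 + √(3 + A) (x(A) = -3 + √(A + 3) = -3 + √(3 + A))
B = -12 (B = -3/1 - 1*(-3)² = -3*1 - 1*9 = -3 - 9 = -12)
((-1)²*r(-2, x(-1)))*B = ((-1)²*(-2 + (-3 + √(3 - 1))))*(-12) = (1*(-2 + (-3 + √2)))*(-12) = (1*(-5 + √2))*(-12) = (-5 + √2)*(-12) = 60 - 12*√2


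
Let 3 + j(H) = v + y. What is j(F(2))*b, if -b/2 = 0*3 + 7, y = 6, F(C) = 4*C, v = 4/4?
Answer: -56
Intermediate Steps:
v = 1 (v = 4*(¼) = 1)
b = -14 (b = -2*(0*3 + 7) = -2*(0 + 7) = -2*7 = -14)
j(H) = 4 (j(H) = -3 + (1 + 6) = -3 + 7 = 4)
j(F(2))*b = 4*(-14) = -56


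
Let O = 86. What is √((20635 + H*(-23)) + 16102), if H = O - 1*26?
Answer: √35357 ≈ 188.03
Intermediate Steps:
H = 60 (H = 86 - 1*26 = 86 - 26 = 60)
√((20635 + H*(-23)) + 16102) = √((20635 + 60*(-23)) + 16102) = √((20635 - 1380) + 16102) = √(19255 + 16102) = √35357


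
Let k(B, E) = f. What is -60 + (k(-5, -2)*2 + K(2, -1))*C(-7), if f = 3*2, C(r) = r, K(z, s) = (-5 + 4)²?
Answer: -151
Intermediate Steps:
K(z, s) = 1 (K(z, s) = (-1)² = 1)
f = 6
k(B, E) = 6
-60 + (k(-5, -2)*2 + K(2, -1))*C(-7) = -60 + (6*2 + 1)*(-7) = -60 + (12 + 1)*(-7) = -60 + 13*(-7) = -60 - 91 = -151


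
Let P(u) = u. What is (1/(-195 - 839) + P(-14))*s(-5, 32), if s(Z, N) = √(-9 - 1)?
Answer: -14477*I*√10/1034 ≈ -44.275*I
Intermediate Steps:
s(Z, N) = I*√10 (s(Z, N) = √(-10) = I*√10)
(1/(-195 - 839) + P(-14))*s(-5, 32) = (1/(-195 - 839) - 14)*(I*√10) = (1/(-1034) - 14)*(I*√10) = (-1/1034 - 14)*(I*√10) = -14477*I*√10/1034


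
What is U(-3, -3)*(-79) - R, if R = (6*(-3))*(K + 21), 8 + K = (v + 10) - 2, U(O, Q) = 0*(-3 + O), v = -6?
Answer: 270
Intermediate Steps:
U(O, Q) = 0
K = -6 (K = -8 + ((-6 + 10) - 2) = -8 + (4 - 2) = -8 + 2 = -6)
R = -270 (R = (6*(-3))*(-6 + 21) = -18*15 = -270)
U(-3, -3)*(-79) - R = 0*(-79) - 1*(-270) = 0 + 270 = 270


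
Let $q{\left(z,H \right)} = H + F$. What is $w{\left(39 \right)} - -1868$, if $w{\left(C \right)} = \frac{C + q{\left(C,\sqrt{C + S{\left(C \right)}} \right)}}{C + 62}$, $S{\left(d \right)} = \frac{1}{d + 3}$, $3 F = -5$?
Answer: $\frac{566116}{303} + \frac{\sqrt{68838}}{4242} \approx 1868.4$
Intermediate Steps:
$F = - \frac{5}{3}$ ($F = \frac{1}{3} \left(-5\right) = - \frac{5}{3} \approx -1.6667$)
$S{\left(d \right)} = \frac{1}{3 + d}$
$q{\left(z,H \right)} = - \frac{5}{3} + H$ ($q{\left(z,H \right)} = H - \frac{5}{3} = - \frac{5}{3} + H$)
$w{\left(C \right)} = \frac{- \frac{5}{3} + C + \sqrt{C + \frac{1}{3 + C}}}{62 + C}$ ($w{\left(C \right)} = \frac{C + \left(- \frac{5}{3} + \sqrt{C + \frac{1}{3 + C}}\right)}{C + 62} = \frac{- \frac{5}{3} + C + \sqrt{C + \frac{1}{3 + C}}}{62 + C}$)
$w{\left(39 \right)} - -1868 = \frac{- \frac{5}{3} + 39 + \sqrt{\frac{1 + 39 \left(3 + 39\right)}{3 + 39}}}{62 + 39} - -1868 = \frac{- \frac{5}{3} + 39 + \sqrt{\frac{1 + 39 \cdot 42}{42}}}{101} + 1868 = \frac{- \frac{5}{3} + 39 + \sqrt{\frac{1 + 1638}{42}}}{101} + 1868 = \frac{- \frac{5}{3} + 39 + \sqrt{\frac{1}{42} \cdot 1639}}{101} + 1868 = \frac{- \frac{5}{3} + 39 + \sqrt{\frac{1639}{42}}}{101} + 1868 = \frac{- \frac{5}{3} + 39 + \frac{\sqrt{68838}}{42}}{101} + 1868 = \frac{\frac{112}{3} + \frac{\sqrt{68838}}{42}}{101} + 1868 = \left(\frac{112}{303} + \frac{\sqrt{68838}}{4242}\right) + 1868 = \frac{566116}{303} + \frac{\sqrt{68838}}{4242}$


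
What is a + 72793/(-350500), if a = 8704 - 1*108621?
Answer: -35020981293/350500 ≈ -99917.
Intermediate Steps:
a = -99917 (a = 8704 - 108621 = -99917)
a + 72793/(-350500) = -99917 + 72793/(-350500) = -99917 + 72793*(-1/350500) = -99917 - 72793/350500 = -35020981293/350500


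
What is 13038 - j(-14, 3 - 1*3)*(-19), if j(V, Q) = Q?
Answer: 13038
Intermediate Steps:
13038 - j(-14, 3 - 1*3)*(-19) = 13038 - (3 - 1*3)*(-19) = 13038 - (3 - 3)*(-19) = 13038 - 0*(-19) = 13038 - 1*0 = 13038 + 0 = 13038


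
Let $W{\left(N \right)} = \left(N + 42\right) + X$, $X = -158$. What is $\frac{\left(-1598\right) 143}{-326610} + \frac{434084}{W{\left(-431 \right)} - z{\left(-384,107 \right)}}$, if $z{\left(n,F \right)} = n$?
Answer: $- \frac{70869463729}{26618715} \approx -2662.4$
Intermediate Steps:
$W{\left(N \right)} = -116 + N$ ($W{\left(N \right)} = \left(N + 42\right) - 158 = \left(42 + N\right) - 158 = -116 + N$)
$\frac{\left(-1598\right) 143}{-326610} + \frac{434084}{W{\left(-431 \right)} - z{\left(-384,107 \right)}} = \frac{\left(-1598\right) 143}{-326610} + \frac{434084}{\left(-116 - 431\right) - -384} = \left(-228514\right) \left(- \frac{1}{326610}\right) + \frac{434084}{-547 + 384} = \frac{114257}{163305} + \frac{434084}{-163} = \frac{114257}{163305} + 434084 \left(- \frac{1}{163}\right) = \frac{114257}{163305} - \frac{434084}{163} = - \frac{70869463729}{26618715}$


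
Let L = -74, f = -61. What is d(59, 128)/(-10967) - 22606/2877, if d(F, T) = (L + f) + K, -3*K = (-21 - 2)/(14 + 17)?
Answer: -2557833958/326037943 ≈ -7.8452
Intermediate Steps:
K = 23/93 (K = -(-21 - 2)/(3*(14 + 17)) = -(-23)/(3*31) = -⅓*(-23/31) = 23/93 ≈ 0.24731)
d(F, T) = -12532/93 (d(F, T) = (-74 - 61) + 23/93 = -135 + 23/93 = -12532/93)
d(59, 128)/(-10967) - 22606/2877 = -12532/93/(-10967) - 22606/2877 = -12532/93*(-1/10967) - 22606*1/2877 = 12532/1019931 - 22606/2877 = -2557833958/326037943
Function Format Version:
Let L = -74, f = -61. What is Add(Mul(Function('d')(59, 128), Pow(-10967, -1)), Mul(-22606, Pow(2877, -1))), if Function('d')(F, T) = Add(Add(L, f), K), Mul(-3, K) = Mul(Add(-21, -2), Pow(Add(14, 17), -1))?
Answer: Rational(-2557833958, 326037943) ≈ -7.8452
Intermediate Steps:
K = Rational(23, 93) (K = Mul(Rational(-1, 3), Mul(Add(-21, -2), Pow(Add(14, 17), -1))) = Mul(Rational(-1, 3), Mul(-23, Pow(31, -1))) = Mul(Rational(-1, 3), Mul(-23, Rational(1, 31))) = Mul(Rational(-1, 3), Rational(-23, 31)) = Rational(23, 93) ≈ 0.24731)
Function('d')(F, T) = Rational(-12532, 93) (Function('d')(F, T) = Add(Add(-74, -61), Rational(23, 93)) = Add(-135, Rational(23, 93)) = Rational(-12532, 93))
Add(Mul(Function('d')(59, 128), Pow(-10967, -1)), Mul(-22606, Pow(2877, -1))) = Add(Mul(Rational(-12532, 93), Pow(-10967, -1)), Mul(-22606, Pow(2877, -1))) = Add(Mul(Rational(-12532, 93), Rational(-1, 10967)), Mul(-22606, Rational(1, 2877))) = Add(Rational(12532, 1019931), Rational(-22606, 2877)) = Rational(-2557833958, 326037943)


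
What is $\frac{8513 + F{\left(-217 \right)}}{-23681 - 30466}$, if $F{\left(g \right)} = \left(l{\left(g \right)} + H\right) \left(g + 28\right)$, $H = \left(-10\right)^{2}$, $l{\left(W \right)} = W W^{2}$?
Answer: $- \frac{1931250770}{54147} \approx -35667.0$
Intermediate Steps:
$l{\left(W \right)} = W^{3}$
$H = 100$
$F{\left(g \right)} = \left(28 + g\right) \left(100 + g^{3}\right)$ ($F{\left(g \right)} = \left(g^{3} + 100\right) \left(g + 28\right) = \left(100 + g^{3}\right) \left(28 + g\right) = \left(28 + g\right) \left(100 + g^{3}\right)$)
$\frac{8513 + F{\left(-217 \right)}}{-23681 - 30466} = \frac{8513 + \left(2800 + \left(-217\right)^{4} + 28 \left(-217\right)^{3} + 100 \left(-217\right)\right)}{-23681 - 30466} = \frac{8513 + \left(2800 + 2217373921 + 28 \left(-10218313\right) - 21700\right)}{-54147} = \left(8513 + \left(2800 + 2217373921 - 286112764 - 21700\right)\right) \left(- \frac{1}{54147}\right) = \left(8513 + 1931242257\right) \left(- \frac{1}{54147}\right) = 1931250770 \left(- \frac{1}{54147}\right) = - \frac{1931250770}{54147}$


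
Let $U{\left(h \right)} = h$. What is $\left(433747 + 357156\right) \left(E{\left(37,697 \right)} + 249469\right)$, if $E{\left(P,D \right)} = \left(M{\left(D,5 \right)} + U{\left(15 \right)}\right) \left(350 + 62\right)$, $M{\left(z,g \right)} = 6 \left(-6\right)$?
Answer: $190462887751$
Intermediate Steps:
$M{\left(z,g \right)} = -36$
$E{\left(P,D \right)} = -8652$ ($E{\left(P,D \right)} = \left(-36 + 15\right) \left(350 + 62\right) = \left(-21\right) 412 = -8652$)
$\left(433747 + 357156\right) \left(E{\left(37,697 \right)} + 249469\right) = \left(433747 + 357156\right) \left(-8652 + 249469\right) = 790903 \cdot 240817 = 190462887751$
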